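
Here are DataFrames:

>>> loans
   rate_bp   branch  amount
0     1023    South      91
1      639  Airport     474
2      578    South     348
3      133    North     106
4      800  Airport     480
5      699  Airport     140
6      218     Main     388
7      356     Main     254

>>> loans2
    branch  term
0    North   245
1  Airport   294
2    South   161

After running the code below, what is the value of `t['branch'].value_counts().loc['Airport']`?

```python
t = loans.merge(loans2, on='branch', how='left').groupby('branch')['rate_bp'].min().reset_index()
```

1

merge on 'branch' (how='left') → 8 rows:
   rate_bp   branch  amount   term
0     1023    South      91  161.0
1      639  Airport     474  294.0
2      578    South     348  161.0
3      133    North     106  245.0
4      800  Airport     480  294.0
5      699  Airport     140  294.0
6      218     Main     388    NaN
7      356     Main     254    NaN
group by branch, min of rate_bp:
branch
Airport    639
Main       218
North      133
South      578
Name: rate_bp, dtype: int64
reset_index():
    branch  rate_bp
0  Airport      639
1     Main      218
2    North      133
3    South      578
value_counts of branch:
branch
Airport    1
Main       1
North      1
South      1
Name: count, dtype: int64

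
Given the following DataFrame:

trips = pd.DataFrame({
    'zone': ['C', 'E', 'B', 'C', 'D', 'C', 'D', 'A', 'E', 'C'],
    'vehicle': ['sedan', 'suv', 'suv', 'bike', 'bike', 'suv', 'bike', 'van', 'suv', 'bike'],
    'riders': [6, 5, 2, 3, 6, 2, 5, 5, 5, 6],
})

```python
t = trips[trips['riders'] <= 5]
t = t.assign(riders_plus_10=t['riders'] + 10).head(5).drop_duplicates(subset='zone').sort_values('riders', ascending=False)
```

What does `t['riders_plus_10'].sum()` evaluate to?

55

filter rows where riders <= 5:
  zone vehicle  riders
1    E     suv       5
2    B     suv       2
3    C    bike       3
5    C     suv       2
6    D    bike       5
7    A     van       5
8    E     suv       5
add column riders_plus_10 = t['riders'] + 10:
  zone vehicle  riders  riders_plus_10
1    E     suv       5              15
2    B     suv       2              12
3    C    bike       3              13
5    C     suv       2              12
6    D    bike       5              15
7    A     van       5              15
8    E     suv       5              15
take first 5 rows:
  zone vehicle  riders  riders_plus_10
1    E     suv       5              15
2    B     suv       2              12
3    C    bike       3              13
5    C     suv       2              12
6    D    bike       5              15
drop duplicate zone (keep=first):
  zone vehicle  riders  riders_plus_10
1    E     suv       5              15
2    B     suv       2              12
3    C    bike       3              13
6    D    bike       5              15
sort by riders descending:
  zone vehicle  riders  riders_plus_10
1    E     suv       5              15
6    D    bike       5              15
3    C    bike       3              13
2    B     suv       2              12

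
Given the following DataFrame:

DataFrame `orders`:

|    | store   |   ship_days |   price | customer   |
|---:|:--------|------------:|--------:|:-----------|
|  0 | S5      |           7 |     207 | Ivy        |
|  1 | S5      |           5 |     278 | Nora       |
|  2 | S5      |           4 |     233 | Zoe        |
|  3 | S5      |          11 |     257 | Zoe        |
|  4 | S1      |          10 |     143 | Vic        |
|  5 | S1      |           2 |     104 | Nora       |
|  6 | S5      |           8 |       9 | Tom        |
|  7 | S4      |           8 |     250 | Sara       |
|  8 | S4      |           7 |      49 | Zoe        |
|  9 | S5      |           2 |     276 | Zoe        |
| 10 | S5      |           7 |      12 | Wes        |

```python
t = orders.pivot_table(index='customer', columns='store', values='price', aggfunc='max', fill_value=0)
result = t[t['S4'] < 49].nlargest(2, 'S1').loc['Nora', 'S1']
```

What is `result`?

104

pivot: rows=customer, cols=store, max(price):
store      S1   S4   S5
customer               
Ivy         0    0  207
Nora      104    0  278
Sara        0  250    0
Tom         0    0    9
Vic       143    0    0
Wes         0    0   12
Zoe         0   49  276
filter rows where S4 < 49:
store      S1  S4   S5
customer              
Ivy         0   0  207
Nora      104   0  278
Tom         0   0    9
Vic       143   0    0
Wes         0   0   12
take 2 rows with largest S1:
store      S1  S4   S5
customer              
Vic       143   0    0
Nora      104   0  278
value at row 'Nora', column 'S1' → 104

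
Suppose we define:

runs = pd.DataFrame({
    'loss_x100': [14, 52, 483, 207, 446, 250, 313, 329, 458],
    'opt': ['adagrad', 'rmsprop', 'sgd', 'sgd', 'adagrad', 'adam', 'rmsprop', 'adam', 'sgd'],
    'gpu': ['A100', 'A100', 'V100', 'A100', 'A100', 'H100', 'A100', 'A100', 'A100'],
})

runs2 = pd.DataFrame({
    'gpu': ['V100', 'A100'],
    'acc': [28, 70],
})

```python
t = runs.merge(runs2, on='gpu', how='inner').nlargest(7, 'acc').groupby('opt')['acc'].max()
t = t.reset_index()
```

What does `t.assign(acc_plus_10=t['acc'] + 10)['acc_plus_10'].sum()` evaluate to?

merge on 'gpu' (how='inner') → 8 rows:
   loss_x100      opt   gpu  acc
0         14  adagrad  A100   70
1         52  rmsprop  A100   70
2        483      sgd  V100   28
3        207      sgd  A100   70
4        446  adagrad  A100   70
5        313  rmsprop  A100   70
6        329     adam  A100   70
7        458      sgd  A100   70
take 7 rows with largest acc:
   loss_x100      opt   gpu  acc
0         14  adagrad  A100   70
1         52  rmsprop  A100   70
3        207      sgd  A100   70
4        446  adagrad  A100   70
5        313  rmsprop  A100   70
6        329     adam  A100   70
7        458      sgd  A100   70
group by opt, max of acc:
opt
adagrad    70
adam       70
rmsprop    70
sgd        70
Name: acc, dtype: int64
reset_index():
       opt  acc
0  adagrad   70
1     adam   70
2  rmsprop   70
3      sgd   70
add column acc_plus_10 = t['acc'] + 10:
       opt  acc  acc_plus_10
0  adagrad   70           80
1     adam   70           80
2  rmsprop   70           80
3      sgd   70           80
sum of column 'acc_plus_10' → 320

320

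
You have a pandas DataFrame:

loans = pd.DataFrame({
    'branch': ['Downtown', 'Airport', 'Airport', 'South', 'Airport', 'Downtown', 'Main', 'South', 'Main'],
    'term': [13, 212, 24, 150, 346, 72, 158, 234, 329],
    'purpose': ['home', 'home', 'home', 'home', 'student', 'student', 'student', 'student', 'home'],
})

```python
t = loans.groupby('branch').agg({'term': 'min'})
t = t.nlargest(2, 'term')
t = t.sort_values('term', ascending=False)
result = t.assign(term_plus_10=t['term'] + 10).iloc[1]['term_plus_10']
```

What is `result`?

group by branch, min of term:
          term
branch        
Airport     24
Downtown    13
Main       158
South      150
take 2 rows with largest term:
        term
branch      
Main     158
South    150
sort by term descending:
        term
branch      
Main     158
South    150
add column term_plus_10 = t['term'] + 10:
        term  term_plus_10
branch                    
Main     158           168
South    150           160
value at position 1, column 'term_plus_10' → 160

160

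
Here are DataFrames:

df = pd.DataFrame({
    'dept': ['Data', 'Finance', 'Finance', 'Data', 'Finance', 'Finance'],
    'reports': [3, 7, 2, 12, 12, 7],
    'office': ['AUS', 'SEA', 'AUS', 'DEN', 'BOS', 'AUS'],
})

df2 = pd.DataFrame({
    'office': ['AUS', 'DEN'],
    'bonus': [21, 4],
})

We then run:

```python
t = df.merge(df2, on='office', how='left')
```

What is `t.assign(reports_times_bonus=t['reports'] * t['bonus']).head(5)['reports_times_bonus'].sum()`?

merge on 'office' (how='left') → 6 rows:
      dept  reports office  bonus
0     Data        3    AUS   21.0
1  Finance        7    SEA    NaN
2  Finance        2    AUS   21.0
3     Data       12    DEN    4.0
4  Finance       12    BOS    NaN
5  Finance        7    AUS   21.0
add column reports_times_bonus = t['reports'] * t['bonus']:
      dept  reports office  bonus  reports_times_bonus
0     Data        3    AUS   21.0                 63.0
1  Finance        7    SEA    NaN                  NaN
2  Finance        2    AUS   21.0                 42.0
3     Data       12    DEN    4.0                 48.0
4  Finance       12    BOS    NaN                  NaN
5  Finance        7    AUS   21.0                147.0
take first 5 rows:
      dept  reports office  bonus  reports_times_bonus
0     Data        3    AUS   21.0                 63.0
1  Finance        7    SEA    NaN                  NaN
2  Finance        2    AUS   21.0                 42.0
3     Data       12    DEN    4.0                 48.0
4  Finance       12    BOS    NaN                  NaN

153.0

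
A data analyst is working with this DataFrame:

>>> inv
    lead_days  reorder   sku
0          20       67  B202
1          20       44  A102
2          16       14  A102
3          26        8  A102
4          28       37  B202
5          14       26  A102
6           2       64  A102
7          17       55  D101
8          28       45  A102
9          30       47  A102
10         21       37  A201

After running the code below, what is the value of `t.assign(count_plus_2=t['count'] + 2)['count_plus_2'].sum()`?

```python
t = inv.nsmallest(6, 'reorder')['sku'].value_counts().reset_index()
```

take 6 rows with smallest reorder:
    lead_days  reorder   sku
3          26        8  A102
2          16       14  A102
5          14       26  A102
4          28       37  B202
10         21       37  A201
1          20       44  A102
value_counts of sku:
sku
A102    4
B202    1
A201    1
Name: count, dtype: int64
reset_index():
    sku  count
0  A102      4
1  B202      1
2  A201      1
add column count_plus_2 = t['count'] + 2:
    sku  count  count_plus_2
0  A102      4             6
1  B202      1             3
2  A201      1             3
Reading off the sum of column 'count_plus_2', we get 12.

12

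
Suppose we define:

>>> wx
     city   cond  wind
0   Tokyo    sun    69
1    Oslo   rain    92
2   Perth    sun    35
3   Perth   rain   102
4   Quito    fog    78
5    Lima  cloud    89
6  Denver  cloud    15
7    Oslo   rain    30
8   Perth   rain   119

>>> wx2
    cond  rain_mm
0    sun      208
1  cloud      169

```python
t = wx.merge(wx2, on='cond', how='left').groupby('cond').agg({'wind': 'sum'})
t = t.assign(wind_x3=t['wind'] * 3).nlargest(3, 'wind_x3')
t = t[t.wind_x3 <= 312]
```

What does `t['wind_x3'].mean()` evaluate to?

312.0

merge on 'cond' (how='left') → 9 rows:
     city   cond  wind  rain_mm
0   Tokyo    sun    69    208.0
1    Oslo   rain    92      NaN
2   Perth    sun    35    208.0
3   Perth   rain   102      NaN
4   Quito    fog    78      NaN
5    Lima  cloud    89    169.0
6  Denver  cloud    15    169.0
7    Oslo   rain    30      NaN
8   Perth   rain   119      NaN
group by cond, sum of wind:
       wind
cond       
cloud   104
fog      78
rain    343
sun     104
add column wind_x3 = t['wind'] * 3:
       wind  wind_x3
cond                
cloud   104      312
fog      78      234
rain    343     1029
sun     104      312
take 3 rows with largest wind_x3:
       wind  wind_x3
cond                
rain    343     1029
cloud   104      312
sun     104      312
filter rows where wind_x3 <= 312:
       wind  wind_x3
cond                
cloud   104      312
sun     104      312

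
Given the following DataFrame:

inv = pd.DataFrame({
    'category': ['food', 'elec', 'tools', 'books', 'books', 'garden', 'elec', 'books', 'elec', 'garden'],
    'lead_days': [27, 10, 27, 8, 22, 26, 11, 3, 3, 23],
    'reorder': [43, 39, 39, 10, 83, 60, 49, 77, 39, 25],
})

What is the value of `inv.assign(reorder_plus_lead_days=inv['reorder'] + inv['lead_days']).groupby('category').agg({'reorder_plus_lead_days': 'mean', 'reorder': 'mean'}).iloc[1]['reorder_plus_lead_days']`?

add column reorder_plus_lead_days = inv['reorder'] + inv['lead_days']:
  category  lead_days  reorder  reorder_plus_lead_days
0     food         27       43                      70
1     elec         10       39                      49
2    tools         27       39                      66
3    books          8       10                      18
4    books         22       83                     105
5   garden         26       60                      86
6     elec         11       49                      60
7    books          3       77                      80
8     elec          3       39                      42
9   garden         23       25                      48
group by category: mean(reorder_plus_lead_days), mean(reorder):
          reorder_plus_lead_days    reorder
category                                   
books                  67.666667  56.666667
elec                   50.333333  42.333333
food                   70.000000  43.000000
garden                 67.000000  42.500000
tools                  66.000000  39.000000

50.3333333333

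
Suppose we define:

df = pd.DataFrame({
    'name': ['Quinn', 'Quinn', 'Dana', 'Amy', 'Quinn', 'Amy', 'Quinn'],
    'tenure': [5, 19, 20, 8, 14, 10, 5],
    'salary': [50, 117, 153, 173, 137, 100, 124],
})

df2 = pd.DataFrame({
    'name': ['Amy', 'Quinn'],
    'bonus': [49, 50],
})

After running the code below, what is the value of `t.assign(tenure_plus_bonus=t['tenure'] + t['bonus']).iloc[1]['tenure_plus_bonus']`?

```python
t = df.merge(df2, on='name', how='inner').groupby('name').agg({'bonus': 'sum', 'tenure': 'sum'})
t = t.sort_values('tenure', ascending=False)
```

merge on 'name' (how='inner') → 6 rows:
    name  tenure  salary  bonus
0  Quinn       5      50     50
1  Quinn      19     117     50
2    Amy       8     173     49
3  Quinn      14     137     50
4    Amy      10     100     49
5  Quinn       5     124     50
group by name: sum(bonus), sum(tenure):
       bonus  tenure
name                
Amy       98      18
Quinn    200      43
sort by tenure descending:
       bonus  tenure
name                
Quinn    200      43
Amy       98      18
add column tenure_plus_bonus = t['tenure'] + t['bonus']:
       bonus  tenure  tenure_plus_bonus
name                                   
Quinn    200      43                243
Amy       98      18                116
The value at position 1, column 'tenure_plus_bonus' is 116.

116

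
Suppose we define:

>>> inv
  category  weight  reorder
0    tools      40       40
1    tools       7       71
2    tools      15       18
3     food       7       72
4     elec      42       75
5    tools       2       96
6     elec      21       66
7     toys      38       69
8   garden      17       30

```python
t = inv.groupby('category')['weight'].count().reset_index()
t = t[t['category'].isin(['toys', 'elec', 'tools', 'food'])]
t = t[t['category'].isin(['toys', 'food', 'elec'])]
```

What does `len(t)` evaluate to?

3

group by category, count of weight:
category
elec      2
food      1
garden    1
tools     4
toys      1
Name: weight, dtype: int64
reset_index():
  category  weight
0     elec       2
1     food       1
2   garden       1
3    tools       4
4     toys       1
filter rows where category in ['toys', 'elec', 'tools', 'food']:
  category  weight
0     elec       2
1     food       1
3    tools       4
4     toys       1
filter rows where category in ['toys', 'food', 'elec']:
  category  weight
0     elec       2
1     food       1
4     toys       1
Reading off the number of rows, we get 3.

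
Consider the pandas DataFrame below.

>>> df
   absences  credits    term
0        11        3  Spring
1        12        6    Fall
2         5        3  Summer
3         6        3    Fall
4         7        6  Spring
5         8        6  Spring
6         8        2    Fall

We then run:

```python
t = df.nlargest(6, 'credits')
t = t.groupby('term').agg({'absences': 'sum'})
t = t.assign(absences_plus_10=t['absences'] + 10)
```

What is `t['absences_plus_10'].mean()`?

26.3333333333

take 6 rows with largest credits:
   absences  credits    term
1        12        6    Fall
4         7        6  Spring
5         8        6  Spring
0        11        3  Spring
2         5        3  Summer
3         6        3    Fall
group by term, sum of absences:
        absences
term            
Fall          18
Spring        26
Summer         5
add column absences_plus_10 = t['absences'] + 10:
        absences  absences_plus_10
term                              
Fall          18                28
Spring        26                36
Summer         5                15
Finally, mean of column 'absences_plus_10' = 26.3333333333.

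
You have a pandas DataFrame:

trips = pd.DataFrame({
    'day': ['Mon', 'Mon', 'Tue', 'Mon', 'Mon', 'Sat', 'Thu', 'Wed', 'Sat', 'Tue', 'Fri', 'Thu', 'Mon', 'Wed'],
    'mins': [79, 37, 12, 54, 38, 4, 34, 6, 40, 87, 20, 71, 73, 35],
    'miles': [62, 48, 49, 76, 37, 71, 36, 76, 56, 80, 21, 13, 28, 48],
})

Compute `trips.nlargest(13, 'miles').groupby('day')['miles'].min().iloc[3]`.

36

take 13 rows with largest miles:
    day  mins  miles
9   Tue    87     80
3   Mon    54     76
7   Wed     6     76
5   Sat     4     71
0   Mon    79     62
8   Sat    40     56
2   Tue    12     49
1   Mon    37     48
13  Wed    35     48
4   Mon    38     37
6   Thu    34     36
12  Mon    73     28
10  Fri    20     21
group by day, min of miles:
day
Fri    21
Mon    28
Sat    56
Thu    36
Tue    49
Wed    48
Name: miles, dtype: int64
Reading off the value at position 3, we get 36.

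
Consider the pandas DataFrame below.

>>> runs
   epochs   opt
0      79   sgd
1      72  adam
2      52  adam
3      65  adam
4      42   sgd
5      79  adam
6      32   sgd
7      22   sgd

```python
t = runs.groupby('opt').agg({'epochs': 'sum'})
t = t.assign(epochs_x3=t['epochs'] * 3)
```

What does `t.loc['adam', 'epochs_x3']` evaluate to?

group by opt, sum of epochs:
      epochs
opt         
adam     268
sgd      175
add column epochs_x3 = t['epochs'] * 3:
      epochs  epochs_x3
opt                    
adam     268        804
sgd      175        525
The value at row 'adam', column 'epochs_x3' is 804.

804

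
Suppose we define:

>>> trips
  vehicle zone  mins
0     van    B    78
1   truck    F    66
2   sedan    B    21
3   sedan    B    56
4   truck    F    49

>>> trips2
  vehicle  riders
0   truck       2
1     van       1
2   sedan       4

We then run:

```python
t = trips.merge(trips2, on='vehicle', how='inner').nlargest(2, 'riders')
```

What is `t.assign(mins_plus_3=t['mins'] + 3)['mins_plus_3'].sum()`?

83

merge on 'vehicle' (how='inner') → 5 rows:
  vehicle zone  mins  riders
0     van    B    78       1
1   truck    F    66       2
2   sedan    B    21       4
3   sedan    B    56       4
4   truck    F    49       2
take 2 rows with largest riders:
  vehicle zone  mins  riders
2   sedan    B    21       4
3   sedan    B    56       4
add column mins_plus_3 = t['mins'] + 3:
  vehicle zone  mins  riders  mins_plus_3
2   sedan    B    21       4           24
3   sedan    B    56       4           59
Finally, sum of column 'mins_plus_3' = 83.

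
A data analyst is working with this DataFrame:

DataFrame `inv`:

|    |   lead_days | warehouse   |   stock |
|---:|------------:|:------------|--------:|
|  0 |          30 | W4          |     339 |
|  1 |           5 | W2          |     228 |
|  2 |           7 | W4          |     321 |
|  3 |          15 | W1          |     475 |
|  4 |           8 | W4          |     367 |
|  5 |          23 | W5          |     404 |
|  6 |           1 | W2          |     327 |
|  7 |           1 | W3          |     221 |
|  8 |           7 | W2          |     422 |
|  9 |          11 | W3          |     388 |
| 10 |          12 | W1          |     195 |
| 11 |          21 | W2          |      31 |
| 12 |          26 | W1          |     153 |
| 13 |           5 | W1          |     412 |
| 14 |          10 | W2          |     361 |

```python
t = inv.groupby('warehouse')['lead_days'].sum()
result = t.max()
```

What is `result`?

group by warehouse, sum of lead_days:
warehouse
W1    58
W2    44
W3    12
W4    45
W5    23
Name: lead_days, dtype: int64
The max of the resulting series is 58.

58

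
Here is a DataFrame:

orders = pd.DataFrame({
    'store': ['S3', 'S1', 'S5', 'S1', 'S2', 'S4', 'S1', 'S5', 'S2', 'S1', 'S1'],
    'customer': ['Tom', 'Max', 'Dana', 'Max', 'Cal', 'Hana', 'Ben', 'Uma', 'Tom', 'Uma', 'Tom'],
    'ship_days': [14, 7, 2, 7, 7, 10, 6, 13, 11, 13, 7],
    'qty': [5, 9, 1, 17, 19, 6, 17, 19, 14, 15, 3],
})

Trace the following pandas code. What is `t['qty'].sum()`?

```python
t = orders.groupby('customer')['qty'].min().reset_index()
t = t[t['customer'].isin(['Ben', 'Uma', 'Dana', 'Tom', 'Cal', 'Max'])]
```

group by customer, min of qty:
customer
Ben     17
Cal     19
Dana     1
Hana     6
Max      9
Tom      3
Uma     15
Name: qty, dtype: int64
reset_index():
  customer  qty
0      Ben   17
1      Cal   19
2     Dana    1
3     Hana    6
4      Max    9
5      Tom    3
6      Uma   15
filter rows where customer in ['Ben', 'Uma', 'Dana', 'Tom', 'Cal', 'Max']:
  customer  qty
0      Ben   17
1      Cal   19
2     Dana    1
4      Max    9
5      Tom    3
6      Uma   15
Finally, sum of column 'qty' = 64.

64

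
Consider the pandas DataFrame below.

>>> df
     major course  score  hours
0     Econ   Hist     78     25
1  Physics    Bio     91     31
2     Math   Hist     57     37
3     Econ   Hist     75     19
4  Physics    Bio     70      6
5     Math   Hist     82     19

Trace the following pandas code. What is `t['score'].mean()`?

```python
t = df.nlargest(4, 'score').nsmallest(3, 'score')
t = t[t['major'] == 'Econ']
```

take 4 rows with largest score:
     major course  score  hours
1  Physics    Bio     91     31
5     Math   Hist     82     19
0     Econ   Hist     78     25
3     Econ   Hist     75     19
take 3 rows with smallest score:
  major course  score  hours
3  Econ   Hist     75     19
0  Econ   Hist     78     25
5  Math   Hist     82     19
filter rows where major == 'Econ':
  major course  score  hours
3  Econ   Hist     75     19
0  Econ   Hist     78     25
mean of column 'score' → 76.5

76.5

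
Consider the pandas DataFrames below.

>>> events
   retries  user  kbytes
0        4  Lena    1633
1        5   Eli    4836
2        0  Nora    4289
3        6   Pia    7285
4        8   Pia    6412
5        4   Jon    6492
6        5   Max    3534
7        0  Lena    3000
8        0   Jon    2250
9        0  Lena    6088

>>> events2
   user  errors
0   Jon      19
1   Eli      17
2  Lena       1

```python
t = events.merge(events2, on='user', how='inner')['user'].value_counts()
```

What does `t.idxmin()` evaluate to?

merge on 'user' (how='inner') → 6 rows:
   retries  user  kbytes  errors
0        4  Lena    1633       1
1        5   Eli    4836      17
2        4   Jon    6492      19
3        0  Lena    3000       1
4        0   Jon    2250      19
5        0  Lena    6088       1
value_counts of user:
user
Lena    3
Jon     2
Eli     1
Name: count, dtype: int64
Finally, label with the smallest value = Eli.

Eli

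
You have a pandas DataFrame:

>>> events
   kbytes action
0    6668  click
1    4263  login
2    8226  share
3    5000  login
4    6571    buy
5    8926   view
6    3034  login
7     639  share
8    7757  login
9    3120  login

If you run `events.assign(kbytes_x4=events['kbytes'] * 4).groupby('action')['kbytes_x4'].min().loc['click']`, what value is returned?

add column kbytes_x4 = events['kbytes'] * 4:
   kbytes action  kbytes_x4
0    6668  click      26672
1    4263  login      17052
2    8226  share      32904
3    5000  login      20000
4    6571    buy      26284
5    8926   view      35704
6    3034  login      12136
7     639  share       2556
8    7757  login      31028
9    3120  login      12480
group by action, min of kbytes_x4:
action
buy      26284
click    26672
login    12136
share     2556
view     35704
Name: kbytes_x4, dtype: int64
Taking the value at index 'click' gives 26672.

26672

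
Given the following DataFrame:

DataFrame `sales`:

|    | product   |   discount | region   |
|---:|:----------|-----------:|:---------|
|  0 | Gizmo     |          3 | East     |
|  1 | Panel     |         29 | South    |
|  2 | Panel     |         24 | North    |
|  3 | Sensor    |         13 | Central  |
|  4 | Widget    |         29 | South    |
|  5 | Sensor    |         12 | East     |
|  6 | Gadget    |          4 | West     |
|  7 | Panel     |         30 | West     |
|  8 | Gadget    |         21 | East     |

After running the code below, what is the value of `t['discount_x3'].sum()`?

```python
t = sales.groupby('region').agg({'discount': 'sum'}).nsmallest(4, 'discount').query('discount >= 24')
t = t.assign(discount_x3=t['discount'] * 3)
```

group by region, sum of discount:
         discount
region           
Central        13
East           36
North          24
South          58
West           34
take 4 rows with smallest discount:
         discount
region           
Central        13
North          24
West           34
East           36
filter rows where discount >= 24:
        discount
region          
North         24
West          34
East          36
add column discount_x3 = t['discount'] * 3:
        discount  discount_x3
region                       
North         24           72
West          34          102
East          36          108

282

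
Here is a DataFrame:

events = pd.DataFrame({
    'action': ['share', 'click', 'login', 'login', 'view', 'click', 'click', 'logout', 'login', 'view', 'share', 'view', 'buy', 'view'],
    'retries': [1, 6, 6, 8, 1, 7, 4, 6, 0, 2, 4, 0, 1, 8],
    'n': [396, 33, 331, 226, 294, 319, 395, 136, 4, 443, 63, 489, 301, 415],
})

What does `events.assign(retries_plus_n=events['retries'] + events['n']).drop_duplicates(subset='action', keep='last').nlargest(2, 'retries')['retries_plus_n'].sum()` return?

add column retries_plus_n = events['retries'] + events['n']:
    action  retries    n  retries_plus_n
0    share        1  396             397
1    click        6   33              39
2    login        6  331             337
3    login        8  226             234
4     view        1  294             295
5    click        7  319             326
6    click        4  395             399
7   logout        6  136             142
8    login        0    4               4
9     view        2  443             445
10   share        4   63              67
11    view        0  489             489
12     buy        1  301             302
13    view        8  415             423
drop duplicate action (keep=last):
    action  retries    n  retries_plus_n
6    click        4  395             399
7   logout        6  136             142
8    login        0    4               4
10   share        4   63              67
12     buy        1  301             302
13    view        8  415             423
take 2 rows with largest retries:
    action  retries    n  retries_plus_n
13    view        8  415             423
7   logout        6  136             142

565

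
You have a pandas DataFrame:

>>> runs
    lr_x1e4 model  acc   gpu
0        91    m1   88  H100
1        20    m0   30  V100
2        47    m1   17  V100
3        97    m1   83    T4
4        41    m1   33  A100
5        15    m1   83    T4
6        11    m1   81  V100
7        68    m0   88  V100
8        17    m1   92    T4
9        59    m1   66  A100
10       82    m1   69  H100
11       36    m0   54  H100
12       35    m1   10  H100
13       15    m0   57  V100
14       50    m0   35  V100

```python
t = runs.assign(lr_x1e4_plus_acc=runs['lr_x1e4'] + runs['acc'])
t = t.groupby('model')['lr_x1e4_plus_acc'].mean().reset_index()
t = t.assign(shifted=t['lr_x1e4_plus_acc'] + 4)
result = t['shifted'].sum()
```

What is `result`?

add column lr_x1e4_plus_acc = runs['lr_x1e4'] + runs['acc']:
    lr_x1e4 model  acc   gpu  lr_x1e4_plus_acc
0        91    m1   88  H100               179
1        20    m0   30  V100                50
2        47    m1   17  V100                64
3        97    m1   83    T4               180
4        41    m1   33  A100                74
5        15    m1   83    T4                98
6        11    m1   81  V100                92
7        68    m0   88  V100               156
8        17    m1   92    T4               109
9        59    m1   66  A100               125
10       82    m1   69  H100               151
11       36    m0   54  H100                90
12       35    m1   10  H100                45
13       15    m0   57  V100                72
14       50    m0   35  V100                85
group by model, mean of lr_x1e4_plus_acc:
model
m0     90.6
m1    111.7
Name: lr_x1e4_plus_acc, dtype: float64
reset_index():
  model  lr_x1e4_plus_acc
0    m0              90.6
1    m1             111.7
add column shifted = t['lr_x1e4_plus_acc'] + 4:
  model  lr_x1e4_plus_acc  shifted
0    m0              90.6     94.6
1    m1             111.7    115.7
sum of column 'shifted' → 210.3

210.3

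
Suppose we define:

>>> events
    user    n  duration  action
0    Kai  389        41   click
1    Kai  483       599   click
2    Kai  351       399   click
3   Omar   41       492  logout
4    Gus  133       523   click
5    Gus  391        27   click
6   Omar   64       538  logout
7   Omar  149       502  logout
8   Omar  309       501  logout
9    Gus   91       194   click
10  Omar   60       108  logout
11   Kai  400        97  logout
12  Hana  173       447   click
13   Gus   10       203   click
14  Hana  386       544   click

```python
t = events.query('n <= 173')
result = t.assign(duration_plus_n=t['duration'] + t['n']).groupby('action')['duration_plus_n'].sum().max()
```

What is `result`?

1954

filter rows where n <= 173:
    user    n  duration  action
3   Omar   41       492  logout
4    Gus  133       523   click
6   Omar   64       538  logout
7   Omar  149       502  logout
9    Gus   91       194   click
10  Omar   60       108  logout
12  Hana  173       447   click
13   Gus   10       203   click
add column duration_plus_n = t['duration'] + t['n']:
    user    n  duration  action  duration_plus_n
3   Omar   41       492  logout              533
4    Gus  133       523   click              656
6   Omar   64       538  logout              602
7   Omar  149       502  logout              651
9    Gus   91       194   click              285
10  Omar   60       108  logout              168
12  Hana  173       447   click              620
13   Gus   10       203   click              213
group by action, sum of duration_plus_n:
action
click     1774
logout    1954
Name: duration_plus_n, dtype: int64
Taking the max of the resulting series gives 1954.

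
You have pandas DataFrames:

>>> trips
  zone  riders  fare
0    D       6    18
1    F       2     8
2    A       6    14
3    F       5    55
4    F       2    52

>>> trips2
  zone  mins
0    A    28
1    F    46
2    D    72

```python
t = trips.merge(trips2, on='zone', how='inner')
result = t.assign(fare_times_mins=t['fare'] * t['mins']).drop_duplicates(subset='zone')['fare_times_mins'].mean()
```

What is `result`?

merge on 'zone' (how='inner') → 5 rows:
  zone  riders  fare  mins
0    D       6    18    72
1    F       2     8    46
2    A       6    14    28
3    F       5    55    46
4    F       2    52    46
add column fare_times_mins = t['fare'] * t['mins']:
  zone  riders  fare  mins  fare_times_mins
0    D       6    18    72             1296
1    F       2     8    46              368
2    A       6    14    28              392
3    F       5    55    46             2530
4    F       2    52    46             2392
drop duplicate zone (keep=first):
  zone  riders  fare  mins  fare_times_mins
0    D       6    18    72             1296
1    F       2     8    46              368
2    A       6    14    28              392
Taking the mean of column 'fare_times_mins' gives 685.333333333.

685.333333333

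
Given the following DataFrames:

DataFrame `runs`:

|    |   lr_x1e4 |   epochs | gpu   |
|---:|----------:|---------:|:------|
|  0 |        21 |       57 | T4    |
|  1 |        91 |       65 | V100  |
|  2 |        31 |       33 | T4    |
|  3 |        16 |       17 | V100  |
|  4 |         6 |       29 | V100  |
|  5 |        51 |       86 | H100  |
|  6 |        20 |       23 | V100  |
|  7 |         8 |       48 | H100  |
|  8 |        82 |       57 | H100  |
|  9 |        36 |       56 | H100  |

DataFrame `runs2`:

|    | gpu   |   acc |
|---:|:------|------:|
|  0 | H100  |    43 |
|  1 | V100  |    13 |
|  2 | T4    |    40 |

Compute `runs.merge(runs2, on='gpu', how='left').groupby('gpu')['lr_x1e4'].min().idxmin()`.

V100

merge on 'gpu' (how='left') → 10 rows:
   lr_x1e4  epochs   gpu  acc
0       21      57    T4   40
1       91      65  V100   13
2       31      33    T4   40
3       16      17  V100   13
4        6      29  V100   13
5       51      86  H100   43
6       20      23  V100   13
7        8      48  H100   43
8       82      57  H100   43
9       36      56  H100   43
group by gpu, min of lr_x1e4:
gpu
H100     8
T4      21
V100     6
Name: lr_x1e4, dtype: int64
So idxmin() = V100.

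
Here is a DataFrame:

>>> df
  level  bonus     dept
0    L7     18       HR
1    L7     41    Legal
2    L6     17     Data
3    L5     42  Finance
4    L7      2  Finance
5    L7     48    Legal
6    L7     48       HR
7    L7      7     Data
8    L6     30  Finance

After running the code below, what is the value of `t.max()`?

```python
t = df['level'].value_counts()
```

value_counts of level:
level
L7    6
L6    2
L5    1
Name: count, dtype: int64
Reading off the max of the resulting series, we get 6.

6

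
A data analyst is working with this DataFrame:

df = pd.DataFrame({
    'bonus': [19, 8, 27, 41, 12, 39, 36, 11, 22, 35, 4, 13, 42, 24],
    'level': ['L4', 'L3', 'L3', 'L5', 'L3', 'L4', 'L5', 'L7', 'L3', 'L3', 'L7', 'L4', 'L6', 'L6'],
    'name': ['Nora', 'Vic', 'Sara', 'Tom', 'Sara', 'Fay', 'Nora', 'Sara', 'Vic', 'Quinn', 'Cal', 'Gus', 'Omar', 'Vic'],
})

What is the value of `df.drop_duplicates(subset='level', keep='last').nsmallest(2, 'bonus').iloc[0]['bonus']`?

drop duplicate level (keep=last):
    bonus level   name
6      36    L5   Nora
9      35    L3  Quinn
10      4    L7    Cal
11     13    L4    Gus
13     24    L6    Vic
take 2 rows with smallest bonus:
    bonus level name
10      4    L7  Cal
11     13    L4  Gus
The value at position 0, column 'bonus' is 4.

4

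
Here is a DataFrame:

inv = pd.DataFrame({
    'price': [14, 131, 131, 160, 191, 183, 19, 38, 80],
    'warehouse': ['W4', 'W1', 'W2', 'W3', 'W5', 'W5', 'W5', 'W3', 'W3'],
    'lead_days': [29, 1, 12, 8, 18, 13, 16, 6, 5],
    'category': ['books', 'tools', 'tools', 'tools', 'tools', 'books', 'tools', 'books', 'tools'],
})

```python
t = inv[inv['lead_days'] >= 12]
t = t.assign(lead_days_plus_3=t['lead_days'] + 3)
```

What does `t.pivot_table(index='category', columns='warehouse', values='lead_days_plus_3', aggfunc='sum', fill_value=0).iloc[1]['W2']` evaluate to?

15

filter rows where lead_days >= 12:
   price warehouse  lead_days category
0     14        W4         29    books
2    131        W2         12    tools
4    191        W5         18    tools
5    183        W5         13    books
6     19        W5         16    tools
add column lead_days_plus_3 = t['lead_days'] + 3:
   price warehouse  lead_days category  lead_days_plus_3
0     14        W4         29    books                32
2    131        W2         12    tools                15
4    191        W5         18    tools                21
5    183        W5         13    books                16
6     19        W5         16    tools                19
pivot: rows=category, cols=warehouse, sum(lead_days_plus_3):
warehouse  W2  W4  W5
category             
books       0  32  16
tools      15   0  40
Then the value at position 1, column 'W2': 15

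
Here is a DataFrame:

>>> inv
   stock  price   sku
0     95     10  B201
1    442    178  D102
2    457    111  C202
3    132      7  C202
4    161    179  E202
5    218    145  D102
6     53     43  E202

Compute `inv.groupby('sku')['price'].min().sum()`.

205

group by sku, min of price:
sku
B201     10
C202      7
D102    145
E202     43
Name: price, dtype: int64
The sum of the resulting series is 205.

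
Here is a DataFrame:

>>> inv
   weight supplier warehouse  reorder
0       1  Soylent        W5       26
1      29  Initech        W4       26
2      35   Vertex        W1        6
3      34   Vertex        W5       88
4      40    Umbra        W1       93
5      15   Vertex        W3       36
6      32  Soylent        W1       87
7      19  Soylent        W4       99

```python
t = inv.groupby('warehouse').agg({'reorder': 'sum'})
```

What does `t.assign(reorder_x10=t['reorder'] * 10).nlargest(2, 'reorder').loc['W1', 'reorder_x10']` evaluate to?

group by warehouse, sum of reorder:
           reorder
warehouse         
W1             186
W3              36
W4             125
W5             114
add column reorder_x10 = t['reorder'] * 10:
           reorder  reorder_x10
warehouse                      
W1             186         1860
W3              36          360
W4             125         1250
W5             114         1140
take 2 rows with largest reorder:
           reorder  reorder_x10
warehouse                      
W1             186         1860
W4             125         1250
Then the value at row 'W1', column 'reorder_x10': 1860

1860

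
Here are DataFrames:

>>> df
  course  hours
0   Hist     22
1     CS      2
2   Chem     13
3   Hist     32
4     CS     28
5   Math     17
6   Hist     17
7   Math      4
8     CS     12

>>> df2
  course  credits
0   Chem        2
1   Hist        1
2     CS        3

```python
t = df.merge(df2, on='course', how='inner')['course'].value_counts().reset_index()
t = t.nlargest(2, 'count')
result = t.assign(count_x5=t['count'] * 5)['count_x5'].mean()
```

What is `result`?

merge on 'course' (how='inner') → 7 rows:
  course  hours  credits
0   Hist     22        1
1     CS      2        3
2   Chem     13        2
3   Hist     32        1
4     CS     28        3
5   Hist     17        1
6     CS     12        3
value_counts of course:
course
Hist    3
CS      3
Chem    1
Name: count, dtype: int64
reset_index():
  course  count
0   Hist      3
1     CS      3
2   Chem      1
take 2 rows with largest count:
  course  count
0   Hist      3
1     CS      3
add column count_x5 = t['count'] * 5:
  course  count  count_x5
0   Hist      3        15
1     CS      3        15
Hence 15.0.

15.0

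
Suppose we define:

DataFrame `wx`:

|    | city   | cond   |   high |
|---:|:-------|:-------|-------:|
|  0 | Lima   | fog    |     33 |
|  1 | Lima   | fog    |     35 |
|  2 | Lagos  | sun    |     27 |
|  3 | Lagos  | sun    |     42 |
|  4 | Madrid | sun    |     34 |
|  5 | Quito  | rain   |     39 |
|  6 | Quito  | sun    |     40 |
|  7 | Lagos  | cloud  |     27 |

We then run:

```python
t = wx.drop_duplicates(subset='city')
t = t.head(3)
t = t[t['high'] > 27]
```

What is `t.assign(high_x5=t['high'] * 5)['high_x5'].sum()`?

drop duplicate city (keep=first):
     city  cond  high
0    Lima   fog    33
2   Lagos   sun    27
4  Madrid   sun    34
5   Quito  rain    39
take first 3 rows:
     city cond  high
0    Lima  fog    33
2   Lagos  sun    27
4  Madrid  sun    34
filter rows where high > 27:
     city cond  high
0    Lima  fog    33
4  Madrid  sun    34
add column high_x5 = t['high'] * 5:
     city cond  high  high_x5
0    Lima  fog    33      165
4  Madrid  sun    34      170
Reading off the sum of column 'high_x5', we get 335.

335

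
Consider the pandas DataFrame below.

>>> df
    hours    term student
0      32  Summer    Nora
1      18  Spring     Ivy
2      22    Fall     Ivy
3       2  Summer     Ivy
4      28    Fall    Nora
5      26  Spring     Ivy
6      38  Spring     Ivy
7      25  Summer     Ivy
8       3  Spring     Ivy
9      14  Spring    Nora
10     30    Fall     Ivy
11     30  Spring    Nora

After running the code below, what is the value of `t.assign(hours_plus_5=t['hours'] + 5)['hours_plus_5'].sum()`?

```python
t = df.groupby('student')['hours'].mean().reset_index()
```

group by student, mean of hours:
student
Ivy     20.5
Nora    26.0
Name: hours, dtype: float64
reset_index():
  student  hours
0     Ivy   20.5
1    Nora   26.0
add column hours_plus_5 = t['hours'] + 5:
  student  hours  hours_plus_5
0     Ivy   20.5          25.5
1    Nora   26.0          31.0

56.5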